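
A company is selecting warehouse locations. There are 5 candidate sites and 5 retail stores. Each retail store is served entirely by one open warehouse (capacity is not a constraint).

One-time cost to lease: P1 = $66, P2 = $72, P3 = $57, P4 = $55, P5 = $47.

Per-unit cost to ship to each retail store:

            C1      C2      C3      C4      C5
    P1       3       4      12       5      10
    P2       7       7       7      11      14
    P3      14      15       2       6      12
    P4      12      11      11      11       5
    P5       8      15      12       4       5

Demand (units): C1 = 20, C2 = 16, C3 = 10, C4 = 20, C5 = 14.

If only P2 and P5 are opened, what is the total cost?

Each retail store is assigned to its cheapest site among the open ones.
{P2, P5}: C1→P2 7·20=140, C2→P2 7·16=112, C3→P2 7·10=70, C4→P5 4·20=80, C5→P5 5·14=70. Service 472; fixed 119; total 591.

Total cost: 591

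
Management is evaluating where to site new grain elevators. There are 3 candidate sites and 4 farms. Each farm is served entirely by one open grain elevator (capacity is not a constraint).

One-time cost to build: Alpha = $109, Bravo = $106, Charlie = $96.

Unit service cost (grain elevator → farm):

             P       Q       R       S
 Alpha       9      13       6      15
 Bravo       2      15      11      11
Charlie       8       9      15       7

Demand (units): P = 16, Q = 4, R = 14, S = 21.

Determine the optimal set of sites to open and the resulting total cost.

For any fixed open set, each farm goes to its cheapest open site; total = fixed + service.
{Bravo, Charlie}: P→Bravo 2·16=32, Q→Charlie 9·4=36, R→Bravo 11·14=154, S→Charlie 7·21=147. Service 369; fixed 202; total 571.
{Bravo}: P→Bravo 2·16=32, Q→Bravo 15·4=60, R→Bravo 11·14=154, S→Bravo 11·21=231. Service 477; fixed 106; total 583.
{Alpha, Charlie}: service 395 + fixed 205 = 600
{Alpha, Bravo, Charlie}: P→Bravo 2·16=32, Q→Charlie 9·4=36, R→Alpha 6·14=84, S→Charlie 7·21=147. Service 299; fixed 311; total 610.
No other subset beats 571.

Open Bravo and Charlie; minimum total cost 571.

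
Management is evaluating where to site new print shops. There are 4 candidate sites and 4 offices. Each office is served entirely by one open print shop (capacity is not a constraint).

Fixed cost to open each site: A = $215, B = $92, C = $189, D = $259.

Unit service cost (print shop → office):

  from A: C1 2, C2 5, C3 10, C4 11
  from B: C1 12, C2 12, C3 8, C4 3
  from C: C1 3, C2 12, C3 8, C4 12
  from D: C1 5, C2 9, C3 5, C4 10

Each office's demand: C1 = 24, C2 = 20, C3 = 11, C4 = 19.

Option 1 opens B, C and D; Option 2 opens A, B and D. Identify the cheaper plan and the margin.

Option 2 is cheaper by 78.

Option 1: {B, C, D}: C1→C 3·24=72, C2→D 9·20=180, C3→D 5·11=55, C4→B 3·19=57. Service 364; fixed 540; total 904.
Option 2: {A, B, D}: C1→A 2·24=48, C2→A 5·20=100, C3→D 5·11=55, C4→B 3·19=57. Service 260; fixed 566; total 826.
Difference: |904 − 826| = 78.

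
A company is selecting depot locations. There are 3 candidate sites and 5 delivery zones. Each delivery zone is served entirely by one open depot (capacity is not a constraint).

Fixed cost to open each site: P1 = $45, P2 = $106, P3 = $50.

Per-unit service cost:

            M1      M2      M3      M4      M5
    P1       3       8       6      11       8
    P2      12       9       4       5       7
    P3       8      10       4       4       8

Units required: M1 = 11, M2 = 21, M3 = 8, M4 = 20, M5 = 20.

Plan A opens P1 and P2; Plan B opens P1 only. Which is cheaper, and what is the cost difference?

Plan A is cheaper by 50.

Plan A: {P1, P2}: M1→P1 3·11=33, M2→P1 8·21=168, M3→P2 4·8=32, M4→P2 5·20=100, M5→P2 7·20=140. Service 473; fixed 151; total 624.
Plan B: {P1}: M1→P1 3·11=33, M2→P1 8·21=168, M3→P1 6·8=48, M4→P1 11·20=220, M5→P1 8·20=160. Service 629; fixed 45; total 674.
Difference: |624 − 674| = 50.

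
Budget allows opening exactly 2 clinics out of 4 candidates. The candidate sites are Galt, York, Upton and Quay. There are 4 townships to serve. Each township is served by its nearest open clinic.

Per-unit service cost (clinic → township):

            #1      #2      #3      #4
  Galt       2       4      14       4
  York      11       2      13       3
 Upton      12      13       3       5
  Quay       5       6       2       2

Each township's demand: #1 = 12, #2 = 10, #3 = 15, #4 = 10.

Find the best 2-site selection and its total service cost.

With exactly 2 open, each township uses its cheapest among the chosen.
{Galt, Quay}: #1→Galt 2·12=24, #2→Galt 4·10=40, #3→Quay 2·15=30, #4→Quay 2·10=20. Service cost 114.
{York, Quay}: service cost 130
{Galt, Upton}: service cost 149
Among all 6 size-2 choices, {Galt, Quay} is lowest.

Choose Galt and Quay; total service cost 114.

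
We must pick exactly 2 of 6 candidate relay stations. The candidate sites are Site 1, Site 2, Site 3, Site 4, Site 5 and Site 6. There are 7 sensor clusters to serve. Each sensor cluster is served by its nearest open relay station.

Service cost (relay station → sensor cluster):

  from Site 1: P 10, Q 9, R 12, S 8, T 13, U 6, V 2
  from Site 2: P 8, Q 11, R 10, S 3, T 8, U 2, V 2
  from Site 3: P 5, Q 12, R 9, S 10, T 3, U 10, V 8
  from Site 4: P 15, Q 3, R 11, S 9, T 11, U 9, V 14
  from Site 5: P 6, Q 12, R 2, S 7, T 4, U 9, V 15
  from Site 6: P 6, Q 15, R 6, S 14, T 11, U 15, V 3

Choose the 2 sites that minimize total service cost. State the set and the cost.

Choose Site 2 and Site 5; total service cost 30.

With exactly 2 open, each sensor cluster uses its cheapest among the chosen.
{Site 2, Site 5}: P→Site 5 6, Q→Site 2 11, R→Site 5 2, S→Site 2 3, T→Site 5 4, U→Site 2 2, V→Site 2 2. Service cost 30.
{Site 2, Site 3}: service cost 35
{Site 1, Site 5}: service cost 36
Among all 15 size-2 choices, {Site 2, Site 5} is lowest.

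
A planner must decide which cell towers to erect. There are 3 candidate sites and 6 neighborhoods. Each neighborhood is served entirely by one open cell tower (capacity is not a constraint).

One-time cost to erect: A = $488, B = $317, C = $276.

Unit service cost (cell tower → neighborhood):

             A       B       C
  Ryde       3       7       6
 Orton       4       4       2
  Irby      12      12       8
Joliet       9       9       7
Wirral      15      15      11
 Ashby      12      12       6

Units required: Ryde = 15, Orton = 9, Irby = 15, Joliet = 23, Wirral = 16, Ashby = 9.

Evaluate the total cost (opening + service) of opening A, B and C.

Each neighborhood is assigned to its cheapest site among the open ones.
{A, B, C}: Ryde→A 3·15=45, Orton→C 2·9=18, Irby→C 8·15=120, Joliet→C 7·23=161, Wirral→C 11·16=176, Ashby→C 6·9=54. Service 574; fixed 1081; total 1655.

Total cost: 1655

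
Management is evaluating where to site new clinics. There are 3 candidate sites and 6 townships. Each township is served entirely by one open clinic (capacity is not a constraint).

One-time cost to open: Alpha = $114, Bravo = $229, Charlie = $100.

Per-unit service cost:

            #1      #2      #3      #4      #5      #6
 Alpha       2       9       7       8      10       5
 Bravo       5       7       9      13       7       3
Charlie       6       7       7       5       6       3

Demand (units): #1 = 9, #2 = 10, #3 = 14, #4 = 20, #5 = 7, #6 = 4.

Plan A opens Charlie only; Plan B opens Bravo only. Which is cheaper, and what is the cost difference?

Plan A: {Charlie}: #1→Charlie 6·9=54, #2→Charlie 7·10=70, #3→Charlie 7·14=98, #4→Charlie 5·20=100, #5→Charlie 6·7=42, #6→Charlie 3·4=12. Service 376; fixed 100; total 476.
Plan B: {Bravo}: #1→Bravo 5·9=45, #2→Bravo 7·10=70, #3→Bravo 9·14=126, #4→Bravo 13·20=260, #5→Bravo 7·7=49, #6→Bravo 3·4=12. Service 562; fixed 229; total 791.
Difference: |476 − 791| = 315.

Plan A is cheaper by 315.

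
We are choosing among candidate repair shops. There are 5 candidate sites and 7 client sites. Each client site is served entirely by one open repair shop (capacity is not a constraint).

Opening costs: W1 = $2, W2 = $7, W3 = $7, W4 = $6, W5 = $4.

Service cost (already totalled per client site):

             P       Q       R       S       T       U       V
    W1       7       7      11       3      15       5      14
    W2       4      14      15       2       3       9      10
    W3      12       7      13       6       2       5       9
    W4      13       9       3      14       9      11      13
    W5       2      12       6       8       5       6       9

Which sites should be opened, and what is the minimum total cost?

For any fixed open set, each client site goes to its cheapest open site; total = fixed + service.
{W1, W5}: P→W5 2, Q→W1 7, R→W5 6, S→W1 3, T→W5 5, U→W1 5, V→W5 9. Service 37; fixed 6; total 43.
{W1, W4, W5}: service 34 + fixed 12 = 46
{W1, W2, W5}: service 34 + fixed 13 = 47
{W1, W2, W3, W4, W5}: service 30 + fixed 26 = 56
No other subset beats 43.

Open W1 and W5; minimum total cost 43.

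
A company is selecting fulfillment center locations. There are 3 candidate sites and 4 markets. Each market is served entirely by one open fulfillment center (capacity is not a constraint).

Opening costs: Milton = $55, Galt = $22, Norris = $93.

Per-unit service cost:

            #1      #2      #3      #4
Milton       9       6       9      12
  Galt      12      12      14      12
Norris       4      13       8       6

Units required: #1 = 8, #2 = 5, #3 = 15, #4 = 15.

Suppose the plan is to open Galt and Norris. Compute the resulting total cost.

Each market is assigned to its cheapest site among the open ones.
{Galt, Norris}: #1→Norris 4·8=32, #2→Galt 12·5=60, #3→Norris 8·15=120, #4→Norris 6·15=90. Service 302; fixed 115; total 417.

Total cost: 417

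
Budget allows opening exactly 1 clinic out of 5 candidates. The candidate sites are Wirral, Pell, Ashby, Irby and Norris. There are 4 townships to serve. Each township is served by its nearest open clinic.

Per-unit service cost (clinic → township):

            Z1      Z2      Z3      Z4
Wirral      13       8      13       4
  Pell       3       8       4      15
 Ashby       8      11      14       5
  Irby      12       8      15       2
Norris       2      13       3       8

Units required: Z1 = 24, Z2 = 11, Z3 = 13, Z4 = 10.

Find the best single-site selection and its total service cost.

With exactly 1 open, each township uses its cheapest among the chosen.
{Norris}: Z1→Norris 2·24=48, Z2→Norris 13·11=143, Z3→Norris 3·13=39, Z4→Norris 8·10=80. Service cost 310.
{Pell}: service cost 362
{Ashby}: service cost 545
Among all 5 size-1 choices, {Norris} is lowest.

Choose Norris only; total service cost 310.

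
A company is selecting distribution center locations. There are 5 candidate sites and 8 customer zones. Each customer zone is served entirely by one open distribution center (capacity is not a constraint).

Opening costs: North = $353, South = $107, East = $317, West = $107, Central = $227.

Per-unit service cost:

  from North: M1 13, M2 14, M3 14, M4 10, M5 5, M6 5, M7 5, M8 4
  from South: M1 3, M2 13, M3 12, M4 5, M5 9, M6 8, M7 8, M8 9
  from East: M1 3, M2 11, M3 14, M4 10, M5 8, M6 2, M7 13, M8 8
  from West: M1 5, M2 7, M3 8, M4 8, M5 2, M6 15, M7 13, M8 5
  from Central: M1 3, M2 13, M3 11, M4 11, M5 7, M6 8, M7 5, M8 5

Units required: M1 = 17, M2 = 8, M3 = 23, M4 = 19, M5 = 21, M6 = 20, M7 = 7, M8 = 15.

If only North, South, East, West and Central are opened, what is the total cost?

Each customer zone is assigned to its cheapest site among the open ones.
{North, South, East, West, Central}: M1→South 3·17=51, M2→West 7·8=56, M3→West 8·23=184, M4→South 5·19=95, M5→West 2·21=42, M6→East 2·20=40, M7→North 5·7=35, M8→North 4·15=60. Service 563; fixed 1111; total 1674.

Total cost: 1674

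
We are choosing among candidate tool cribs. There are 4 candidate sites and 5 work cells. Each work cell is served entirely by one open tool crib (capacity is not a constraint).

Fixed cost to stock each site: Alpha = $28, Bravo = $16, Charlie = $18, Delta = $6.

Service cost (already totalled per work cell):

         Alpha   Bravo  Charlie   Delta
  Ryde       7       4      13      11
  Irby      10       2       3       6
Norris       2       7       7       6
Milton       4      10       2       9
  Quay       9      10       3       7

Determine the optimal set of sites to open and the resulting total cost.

Open Delta only; minimum total cost 45.

For any fixed open set, each work cell goes to its cheapest open site; total = fixed + service.
{Delta}: Ryde→Delta 11, Irby→Delta 6, Norris→Delta 6, Milton→Delta 9, Quay→Delta 7. Service 39; fixed 6; total 45.
{Charlie}: Ryde→Charlie 13, Irby→Charlie 3, Norris→Charlie 7, Milton→Charlie 2, Quay→Charlie 3. Service 28; fixed 18; total 46.
{Bravo}: Ryde→Bravo 4, Irby→Bravo 2, Norris→Bravo 7, Milton→Bravo 10, Quay→Bravo 10. Service 33; fixed 16; total 49.
{Alpha, Bravo, Charlie, Delta}: service 13 + fixed 68 = 81
(All 15 nonempty subsets were checked; Delta only is lowest.)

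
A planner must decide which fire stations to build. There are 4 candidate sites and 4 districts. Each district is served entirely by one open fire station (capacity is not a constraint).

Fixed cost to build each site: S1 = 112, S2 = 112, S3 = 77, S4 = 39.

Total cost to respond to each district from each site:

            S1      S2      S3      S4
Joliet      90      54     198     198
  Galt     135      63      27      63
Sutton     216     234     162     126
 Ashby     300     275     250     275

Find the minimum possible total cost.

For any fixed open set, each district goes to its cheapest open site; total = fixed + service.
{S2, S4}: Joliet→S2 54, Galt→S2 63, Sutton→S4 126, Ashby→S2 275. Service 518; fixed 151; total 669.
{S2, S3}: service 493 + fixed 189 = 682
{S2, S3, S4}: service 457 + fixed 228 = 685
{S1, S2, S3, S4}: service 457 + fixed 340 = 797
No other subset beats 669.

Minimum total cost: 669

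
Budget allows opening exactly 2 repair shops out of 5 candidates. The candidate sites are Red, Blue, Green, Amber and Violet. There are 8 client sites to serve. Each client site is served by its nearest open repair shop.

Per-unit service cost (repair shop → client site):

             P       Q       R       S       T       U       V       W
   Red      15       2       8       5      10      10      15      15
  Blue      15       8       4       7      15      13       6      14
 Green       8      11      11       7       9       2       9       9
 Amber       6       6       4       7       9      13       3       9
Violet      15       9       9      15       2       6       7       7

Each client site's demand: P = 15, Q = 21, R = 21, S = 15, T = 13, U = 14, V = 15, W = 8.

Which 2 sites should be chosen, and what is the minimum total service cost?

Choose Amber and Violet; total service cost 616.

With exactly 2 open, each client site uses its cheapest among the chosen.
{Amber, Violet}: P→Amber 6·15=90, Q→Amber 6·21=126, R→Amber 4·21=84, S→Amber 7·15=105, T→Violet 2·13=26, U→Violet 6·14=84, V→Amber 3·15=45, W→Violet 7·8=56. Service cost 616.
{Red, Amber}: service cost 665
{Green, Amber}: service cost 667
Among all 10 size-2 choices, {Amber, Violet} is lowest.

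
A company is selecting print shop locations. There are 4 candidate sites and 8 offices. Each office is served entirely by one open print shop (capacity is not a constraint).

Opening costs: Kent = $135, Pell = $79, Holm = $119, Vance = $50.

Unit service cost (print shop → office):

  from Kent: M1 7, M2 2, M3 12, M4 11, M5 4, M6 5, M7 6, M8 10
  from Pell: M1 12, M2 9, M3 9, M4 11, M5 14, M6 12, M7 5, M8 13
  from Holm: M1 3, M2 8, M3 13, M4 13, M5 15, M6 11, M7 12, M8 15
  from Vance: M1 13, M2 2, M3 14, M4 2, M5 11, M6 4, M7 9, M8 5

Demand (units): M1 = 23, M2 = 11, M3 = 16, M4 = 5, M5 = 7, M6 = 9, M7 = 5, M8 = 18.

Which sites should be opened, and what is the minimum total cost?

For any fixed open set, each office goes to its cheapest open site; total = fixed + service.
{Pell, Holm, Vance}: M1→Holm 3·23=69, M2→Vance 2·11=22, M3→Pell 9·16=144, M4→Vance 2·5=10, M5→Vance 11·7=77, M6→Vance 4·9=36, M7→Pell 5·5=25, M8→Vance 5·18=90. Service 473; fixed 248; total 721.
{Holm, Vance}: service 557 + fixed 169 = 726
{Kent, Vance}: service 569 + fixed 185 = 754
{Kent, Pell, Holm, Vance}: service 424 + fixed 383 = 807
No other subset beats 721.

Open Pell, Holm and Vance; minimum total cost 721.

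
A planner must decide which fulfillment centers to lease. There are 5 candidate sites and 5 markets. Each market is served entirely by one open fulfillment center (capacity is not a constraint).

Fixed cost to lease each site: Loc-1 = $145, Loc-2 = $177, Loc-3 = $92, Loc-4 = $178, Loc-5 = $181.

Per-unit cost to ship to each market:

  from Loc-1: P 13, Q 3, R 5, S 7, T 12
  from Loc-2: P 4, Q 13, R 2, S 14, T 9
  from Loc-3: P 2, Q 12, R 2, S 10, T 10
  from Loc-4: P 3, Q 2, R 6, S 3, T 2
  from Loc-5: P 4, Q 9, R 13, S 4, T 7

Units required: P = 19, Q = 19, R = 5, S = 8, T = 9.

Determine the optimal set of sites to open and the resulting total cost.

For any fixed open set, each market goes to its cheapest open site; total = fixed + service.
{Loc-4}: P→Loc-4 3·19=57, Q→Loc-4 2·19=38, R→Loc-4 6·5=30, S→Loc-4 3·8=24, T→Loc-4 2·9=18. Service 167; fixed 178; total 345.
{Loc-3, Loc-4}: service 128 + fixed 270 = 398
{Loc-1, Loc-4}: service 162 + fixed 323 = 485
{Loc-1, Loc-2, Loc-3, Loc-4, Loc-5}: service 128 + fixed 773 = 901
No other subset beats 345.

Open Loc-4 only; minimum total cost 345.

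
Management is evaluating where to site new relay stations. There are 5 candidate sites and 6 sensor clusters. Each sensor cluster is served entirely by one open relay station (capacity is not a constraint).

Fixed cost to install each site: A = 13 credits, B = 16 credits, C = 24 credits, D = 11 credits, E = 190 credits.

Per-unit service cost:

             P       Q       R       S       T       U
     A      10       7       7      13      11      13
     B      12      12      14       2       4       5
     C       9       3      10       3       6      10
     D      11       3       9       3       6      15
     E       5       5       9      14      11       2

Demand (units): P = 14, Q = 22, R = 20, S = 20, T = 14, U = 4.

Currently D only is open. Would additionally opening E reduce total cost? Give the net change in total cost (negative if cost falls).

Current service cost with {D}: 604.
Adding E: each sensor cluster re-picks its cheapest; new service cost 468, saving 136.
Extra fixed cost: 190. Net change = 190 − 136 = 54.
(Totals: 615 → 669.)

No — net change +54 (cost rises by 54).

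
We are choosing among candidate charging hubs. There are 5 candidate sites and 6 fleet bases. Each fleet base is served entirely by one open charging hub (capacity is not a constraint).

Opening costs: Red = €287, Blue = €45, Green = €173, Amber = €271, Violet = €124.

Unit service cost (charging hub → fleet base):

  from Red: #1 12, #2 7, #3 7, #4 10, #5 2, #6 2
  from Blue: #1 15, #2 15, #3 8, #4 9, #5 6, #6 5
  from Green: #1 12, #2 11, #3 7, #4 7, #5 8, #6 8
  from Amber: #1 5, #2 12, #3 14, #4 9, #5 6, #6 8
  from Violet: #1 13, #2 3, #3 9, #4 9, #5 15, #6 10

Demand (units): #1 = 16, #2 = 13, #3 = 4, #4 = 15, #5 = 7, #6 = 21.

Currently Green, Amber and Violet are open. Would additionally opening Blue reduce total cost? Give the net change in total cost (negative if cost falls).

Yes — net change −18 (cost falls by 18).

Current service cost with {Green, Amber, Violet}: 462.
Adding Blue: each fleet base re-picks its cheapest; new service cost 399, saving 63.
Extra fixed cost: 45. Net change = 45 − 63 = -18.
(Totals: 1030 → 1012.)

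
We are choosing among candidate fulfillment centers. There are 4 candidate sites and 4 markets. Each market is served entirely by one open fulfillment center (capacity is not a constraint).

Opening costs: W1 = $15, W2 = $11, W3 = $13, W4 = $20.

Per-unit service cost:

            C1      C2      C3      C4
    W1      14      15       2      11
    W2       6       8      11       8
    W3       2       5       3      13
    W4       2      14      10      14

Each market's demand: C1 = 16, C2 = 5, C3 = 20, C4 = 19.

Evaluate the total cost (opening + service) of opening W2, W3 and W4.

Total cost: 313

Each market is assigned to its cheapest site among the open ones.
{W2, W3, W4}: C1→W3 2·16=32, C2→W3 5·5=25, C3→W3 3·20=60, C4→W2 8·19=152. Service 269; fixed 44; total 313.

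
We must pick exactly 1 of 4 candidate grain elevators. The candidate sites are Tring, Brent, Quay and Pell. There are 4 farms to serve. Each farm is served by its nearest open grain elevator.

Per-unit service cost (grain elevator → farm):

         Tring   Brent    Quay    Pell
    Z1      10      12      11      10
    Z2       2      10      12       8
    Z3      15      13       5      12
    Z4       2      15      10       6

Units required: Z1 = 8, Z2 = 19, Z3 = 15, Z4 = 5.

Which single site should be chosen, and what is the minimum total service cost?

Choose Tring only; total service cost 353.

With exactly 1 open, each farm uses its cheapest among the chosen.
{Tring}: Z1→Tring 10·8=80, Z2→Tring 2·19=38, Z3→Tring 15·15=225, Z4→Tring 2·5=10. Service cost 353.
{Quay}: service cost 441
{Pell}: service cost 442
Among all 4 size-1 choices, {Tring} is lowest.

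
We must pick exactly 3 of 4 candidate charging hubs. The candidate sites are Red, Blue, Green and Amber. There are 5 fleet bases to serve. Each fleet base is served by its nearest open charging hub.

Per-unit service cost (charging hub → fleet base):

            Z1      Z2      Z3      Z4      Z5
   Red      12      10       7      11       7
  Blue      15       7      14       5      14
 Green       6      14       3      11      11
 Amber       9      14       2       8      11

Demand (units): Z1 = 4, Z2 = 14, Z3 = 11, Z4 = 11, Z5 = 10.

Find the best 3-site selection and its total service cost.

With exactly 3 open, each fleet base uses its cheapest among the chosen.
{Red, Blue, Green}: Z1→Green 6·4=24, Z2→Blue 7·14=98, Z3→Green 3·11=33, Z4→Blue 5·11=55, Z5→Red 7·10=70. Service cost 280.
{Red, Blue, Amber}: service cost 281
{Blue, Green, Amber}: service cost 309
Among all 4 size-3 choices, {Red, Blue, Green} is lowest.

Choose Red, Blue and Green; total service cost 280.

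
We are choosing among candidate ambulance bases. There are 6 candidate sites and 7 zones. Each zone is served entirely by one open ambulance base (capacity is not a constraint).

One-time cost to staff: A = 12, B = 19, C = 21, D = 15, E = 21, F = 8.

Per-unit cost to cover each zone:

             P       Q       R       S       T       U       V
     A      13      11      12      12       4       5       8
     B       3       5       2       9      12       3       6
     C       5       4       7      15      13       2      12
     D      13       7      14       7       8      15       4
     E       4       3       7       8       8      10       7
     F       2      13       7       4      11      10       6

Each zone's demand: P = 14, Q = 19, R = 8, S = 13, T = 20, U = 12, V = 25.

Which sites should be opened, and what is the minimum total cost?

For any fixed open set, each zone goes to its cheapest open site; total = fixed + service.
{A, B, D, E, F}: P→F 2·14=28, Q→E 3·19=57, R→B 2·8=16, S→F 4·13=52, T→A 4·20=80, U→B 3·12=36, V→D 4·25=100. Service 369; fixed 75; total 444.
{A, B, C, D, F}: P→F 2·14=28, Q→C 4·19=76, R→B 2·8=16, S→F 4·13=52, T→A 4·20=80, U→C 2·12=24, V→D 4·25=100. Service 376; fixed 75; total 451.
{A, B, C, D, E, F}: P→F 2·14=28, Q→E 3·19=57, R→B 2·8=16, S→F 4·13=52, T→A 4·20=80, U→C 2·12=24, V→D 4·25=100. Service 357; fixed 96; total 453.
{F}: P→F 2·14=28, Q→F 13·19=247, R→F 7·8=56, S→F 4·13=52, T→F 11·20=220, U→F 10·12=120, V→F 6·25=150. Service 873; fixed 8; total 881.
No other subset beats 444.

Open A, B, D, E and F; minimum total cost 444.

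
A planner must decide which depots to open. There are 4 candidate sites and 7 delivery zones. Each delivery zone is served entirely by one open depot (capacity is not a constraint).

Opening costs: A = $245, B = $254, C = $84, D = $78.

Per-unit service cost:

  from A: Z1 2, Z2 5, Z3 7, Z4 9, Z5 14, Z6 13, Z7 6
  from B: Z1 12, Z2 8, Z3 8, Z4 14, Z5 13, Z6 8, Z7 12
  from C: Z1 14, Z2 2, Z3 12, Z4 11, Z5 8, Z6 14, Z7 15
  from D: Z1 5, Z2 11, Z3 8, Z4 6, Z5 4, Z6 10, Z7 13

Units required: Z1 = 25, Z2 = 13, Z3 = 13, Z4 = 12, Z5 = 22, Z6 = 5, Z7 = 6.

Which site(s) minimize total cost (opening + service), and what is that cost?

For any fixed open set, each delivery zone goes to its cheapest open site; total = fixed + service.
{C, D}: Z1→D 5·25=125, Z2→C 2·13=26, Z3→D 8·13=104, Z4→D 6·12=72, Z5→D 4·22=88, Z6→D 10·5=50, Z7→D 13·6=78. Service 543; fixed 162; total 705.
{D}: Z1→D 5·25=125, Z2→D 11·13=143, Z3→D 8·13=104, Z4→D 6·12=72, Z5→D 4·22=88, Z6→D 10·5=50, Z7→D 13·6=78. Service 660; fixed 78; total 738.
{A, D}: service 452 + fixed 323 = 775
{A, B, C, D}: service 403 + fixed 661 = 1064
(All 15 nonempty subsets were checked; C and D is lowest.)

Open C and D; minimum total cost 705.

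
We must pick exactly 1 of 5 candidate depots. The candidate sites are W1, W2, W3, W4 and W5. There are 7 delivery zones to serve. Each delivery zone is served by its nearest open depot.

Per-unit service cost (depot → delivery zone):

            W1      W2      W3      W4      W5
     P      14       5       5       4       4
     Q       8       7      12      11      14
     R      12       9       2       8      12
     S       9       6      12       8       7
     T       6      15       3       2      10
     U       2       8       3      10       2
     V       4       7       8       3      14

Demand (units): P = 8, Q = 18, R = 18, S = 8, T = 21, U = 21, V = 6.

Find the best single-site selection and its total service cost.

With exactly 1 open, each delivery zone uses its cheapest among the chosen.
{W3}: P→W3 5·8=40, Q→W3 12·18=216, R→W3 2·18=36, S→W3 12·8=96, T→W3 3·21=63, U→W3 3·21=63, V→W3 8·6=48. Service cost 562.
{W4}: service cost 708
{W1}: service cost 736
Among all 5 size-1 choices, {W3} is lowest.

Choose W3 only; total service cost 562.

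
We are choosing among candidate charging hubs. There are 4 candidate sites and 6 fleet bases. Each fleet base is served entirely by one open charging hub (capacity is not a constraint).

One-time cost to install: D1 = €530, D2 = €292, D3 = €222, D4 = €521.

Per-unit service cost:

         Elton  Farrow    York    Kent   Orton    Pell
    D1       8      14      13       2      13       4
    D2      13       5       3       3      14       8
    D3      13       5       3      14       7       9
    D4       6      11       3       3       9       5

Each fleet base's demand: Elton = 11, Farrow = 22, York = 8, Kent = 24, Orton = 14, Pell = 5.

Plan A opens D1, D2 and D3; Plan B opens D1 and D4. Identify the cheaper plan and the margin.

Plan A is cheaper by 145.

Plan A: {D1, D2, D3}: Elton→D1 8·11=88, Farrow→D2 5·22=110, York→D2 3·8=24, Kent→D1 2·24=48, Orton→D3 7·14=98, Pell→D1 4·5=20. Service 388; fixed 1044; total 1432.
Plan B: {D1, D4}: Elton→D4 6·11=66, Farrow→D4 11·22=242, York→D4 3·8=24, Kent→D1 2·24=48, Orton→D4 9·14=126, Pell→D1 4·5=20. Service 526; fixed 1051; total 1577.
Difference: |1432 − 1577| = 145.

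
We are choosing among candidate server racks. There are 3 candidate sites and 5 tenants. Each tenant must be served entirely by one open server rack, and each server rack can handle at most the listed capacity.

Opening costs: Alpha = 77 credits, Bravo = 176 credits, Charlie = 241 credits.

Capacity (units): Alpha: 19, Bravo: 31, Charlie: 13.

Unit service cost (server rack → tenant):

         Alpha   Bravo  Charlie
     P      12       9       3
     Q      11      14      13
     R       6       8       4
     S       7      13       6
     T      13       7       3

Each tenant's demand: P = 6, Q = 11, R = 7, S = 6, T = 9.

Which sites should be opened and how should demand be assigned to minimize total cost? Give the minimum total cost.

Open {Alpha, Bravo}: P→Bravo 9·6=54, Q→Alpha 11·11=121, R→Bravo 8·7=56, S→Alpha 7·6=42, T→Bravo 7·9=63.
Loads: Alpha carries 17/19, Bravo carries 22/31. Service 336; fixed 253; total 589.
Next best feasible plan costs 608.

Minimum total cost: 589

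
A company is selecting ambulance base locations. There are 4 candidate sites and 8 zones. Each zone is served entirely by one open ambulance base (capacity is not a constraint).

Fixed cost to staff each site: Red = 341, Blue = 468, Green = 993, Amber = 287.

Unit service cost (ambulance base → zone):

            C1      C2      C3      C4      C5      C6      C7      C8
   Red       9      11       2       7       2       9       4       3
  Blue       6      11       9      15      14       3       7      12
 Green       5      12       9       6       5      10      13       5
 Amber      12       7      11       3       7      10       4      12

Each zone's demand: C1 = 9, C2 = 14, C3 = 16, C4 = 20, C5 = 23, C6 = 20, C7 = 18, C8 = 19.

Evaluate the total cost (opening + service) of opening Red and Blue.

Total cost: 1424

Each zone is assigned to its cheapest site among the open ones.
{Red, Blue}: C1→Blue 6·9=54, C2→Red 11·14=154, C3→Red 2·16=32, C4→Red 7·20=140, C5→Red 2·23=46, C6→Blue 3·20=60, C7→Red 4·18=72, C8→Red 3·19=57. Service 615; fixed 809; total 1424.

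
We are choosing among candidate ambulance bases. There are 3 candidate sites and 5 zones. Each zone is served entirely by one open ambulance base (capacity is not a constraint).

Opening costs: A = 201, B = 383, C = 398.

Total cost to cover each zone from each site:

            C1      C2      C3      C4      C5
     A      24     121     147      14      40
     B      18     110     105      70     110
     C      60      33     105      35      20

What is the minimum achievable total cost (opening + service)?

For any fixed open set, each zone goes to its cheapest open site; total = fixed + service.
{A}: C1→A 24, C2→A 121, C3→A 147, C4→A 14, C5→A 40. Service 346; fixed 201; total 547.
{C}: service 253 + fixed 398 = 651
{A, C}: C1→A 24, C2→C 33, C3→C 105, C4→A 14, C5→C 20. Service 196; fixed 599; total 795.
{A, B, C}: service 190 + fixed 982 = 1172
No other subset beats 547.

Minimum total cost: 547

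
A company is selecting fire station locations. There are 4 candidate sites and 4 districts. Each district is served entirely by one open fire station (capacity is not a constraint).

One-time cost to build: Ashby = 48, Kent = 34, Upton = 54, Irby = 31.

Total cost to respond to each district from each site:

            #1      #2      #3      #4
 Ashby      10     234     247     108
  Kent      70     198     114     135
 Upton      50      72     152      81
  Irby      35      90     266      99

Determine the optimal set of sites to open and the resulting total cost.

For any fixed open set, each district goes to its cheapest open site; total = fixed + service.
{Kent, Irby}: #1→Irby 35, #2→Irby 90, #3→Kent 114, #4→Irby 99. Service 338; fixed 65; total 403.
{Kent, Upton}: #1→Upton 50, #2→Upton 72, #3→Kent 114, #4→Upton 81. Service 317; fixed 88; total 405.
{Upton}: #1→Upton 50, #2→Upton 72, #3→Upton 152, #4→Upton 81. Service 355; fixed 54; total 409.
{Ashby, Kent, Upton, Irby}: #1→Ashby 10, #2→Upton 72, #3→Kent 114, #4→Upton 81. Service 277; fixed 167; total 444.
(All 15 nonempty subsets were checked; Kent and Irby is lowest.)

Open Kent and Irby; minimum total cost 403.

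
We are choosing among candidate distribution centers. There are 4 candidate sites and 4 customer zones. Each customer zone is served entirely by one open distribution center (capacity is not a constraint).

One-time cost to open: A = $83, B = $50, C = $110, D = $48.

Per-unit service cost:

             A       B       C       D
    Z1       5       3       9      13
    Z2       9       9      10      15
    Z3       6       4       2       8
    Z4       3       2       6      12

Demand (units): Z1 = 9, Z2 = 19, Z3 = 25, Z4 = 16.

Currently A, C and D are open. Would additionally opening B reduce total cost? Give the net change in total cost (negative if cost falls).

No — net change +16 (cost rises by 16).

Current service cost with {A, C, D}: 314.
Adding B: each customer zone re-picks its cheapest; new service cost 280, saving 34.
Extra fixed cost: 50. Net change = 50 − 34 = 16.
(Totals: 555 → 571.)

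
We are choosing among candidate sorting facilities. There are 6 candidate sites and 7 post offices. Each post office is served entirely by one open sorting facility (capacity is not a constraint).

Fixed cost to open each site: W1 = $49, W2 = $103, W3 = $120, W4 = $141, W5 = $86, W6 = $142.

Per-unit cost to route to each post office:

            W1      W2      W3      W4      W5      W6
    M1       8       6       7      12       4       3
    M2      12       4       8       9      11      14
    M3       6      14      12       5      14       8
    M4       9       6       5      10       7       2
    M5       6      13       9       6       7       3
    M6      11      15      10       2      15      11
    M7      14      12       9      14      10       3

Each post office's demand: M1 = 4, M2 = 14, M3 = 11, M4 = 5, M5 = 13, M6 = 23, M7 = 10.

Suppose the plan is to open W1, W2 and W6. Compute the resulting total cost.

Each post office is assigned to its cheapest site among the open ones.
{W1, W2, W6}: M1→W6 3·4=12, M2→W2 4·14=56, M3→W1 6·11=66, M4→W6 2·5=10, M5→W6 3·13=39, M6→W1 11·23=253, M7→W6 3·10=30. Service 466; fixed 294; total 760.

Total cost: 760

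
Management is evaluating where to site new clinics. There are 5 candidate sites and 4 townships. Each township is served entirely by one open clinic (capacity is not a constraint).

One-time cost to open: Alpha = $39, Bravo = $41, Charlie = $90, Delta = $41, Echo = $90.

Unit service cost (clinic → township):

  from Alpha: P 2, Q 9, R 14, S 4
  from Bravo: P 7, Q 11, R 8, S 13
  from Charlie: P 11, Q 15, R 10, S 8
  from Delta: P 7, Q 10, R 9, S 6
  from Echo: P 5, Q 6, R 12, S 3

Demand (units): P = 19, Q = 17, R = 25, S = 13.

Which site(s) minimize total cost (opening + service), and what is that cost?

For any fixed open set, each township goes to its cheapest open site; total = fixed + service.
{Alpha, Bravo}: P→Alpha 2·19=38, Q→Alpha 9·17=153, R→Bravo 8·25=200, S→Alpha 4·13=52. Service 443; fixed 80; total 523.
{Alpha, Delta}: service 468 + fixed 80 = 548
{Alpha, Bravo, Echo}: P→Alpha 2·19=38, Q→Echo 6·17=102, R→Bravo 8·25=200, S→Echo 3·13=39. Service 379; fixed 170; total 549.
{Alpha, Bravo, Charlie, Delta, Echo}: P→Alpha 2·19=38, Q→Echo 6·17=102, R→Bravo 8·25=200, S→Echo 3·13=39. Service 379; fixed 301; total 680.
No other subset beats 523.

Open Alpha and Bravo; minimum total cost 523.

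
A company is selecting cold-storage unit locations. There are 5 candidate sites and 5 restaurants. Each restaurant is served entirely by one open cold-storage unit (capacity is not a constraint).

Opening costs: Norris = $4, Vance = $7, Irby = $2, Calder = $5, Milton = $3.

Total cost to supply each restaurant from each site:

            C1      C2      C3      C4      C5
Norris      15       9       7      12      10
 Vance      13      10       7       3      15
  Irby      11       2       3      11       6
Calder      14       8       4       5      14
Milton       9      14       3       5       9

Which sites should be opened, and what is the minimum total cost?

For any fixed open set, each restaurant goes to its cheapest open site; total = fixed + service.
{Irby, Milton}: C1→Milton 9, C2→Irby 2, C3→Irby 3, C4→Milton 5, C5→Irby 6. Service 25; fixed 5; total 30.
{Norris, Irby, Milton}: C1→Milton 9, C2→Irby 2, C3→Irby 3, C4→Milton 5, C5→Irby 6. Service 25; fixed 9; total 34.
{Vance, Irby}: C1→Irby 11, C2→Irby 2, C3→Irby 3, C4→Vance 3, C5→Irby 6. Service 25; fixed 9; total 34.
{Norris, Vance, Irby, Calder, Milton}: service 23 + fixed 21 = 44
No other subset beats 30.

Open Irby and Milton; minimum total cost 30.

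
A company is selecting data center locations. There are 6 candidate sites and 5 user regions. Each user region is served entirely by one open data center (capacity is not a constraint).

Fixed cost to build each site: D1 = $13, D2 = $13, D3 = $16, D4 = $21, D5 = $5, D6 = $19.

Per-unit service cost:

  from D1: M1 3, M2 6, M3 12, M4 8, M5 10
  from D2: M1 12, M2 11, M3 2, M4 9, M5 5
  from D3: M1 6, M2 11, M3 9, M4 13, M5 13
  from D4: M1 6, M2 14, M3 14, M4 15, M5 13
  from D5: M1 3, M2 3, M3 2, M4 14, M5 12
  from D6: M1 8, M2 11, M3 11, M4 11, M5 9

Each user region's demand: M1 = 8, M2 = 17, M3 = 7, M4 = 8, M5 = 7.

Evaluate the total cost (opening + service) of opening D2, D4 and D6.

Total cost: 409

Each user region is assigned to its cheapest site among the open ones.
{D2, D4, D6}: M1→D4 6·8=48, M2→D2 11·17=187, M3→D2 2·7=14, M4→D2 9·8=72, M5→D2 5·7=35. Service 356; fixed 53; total 409.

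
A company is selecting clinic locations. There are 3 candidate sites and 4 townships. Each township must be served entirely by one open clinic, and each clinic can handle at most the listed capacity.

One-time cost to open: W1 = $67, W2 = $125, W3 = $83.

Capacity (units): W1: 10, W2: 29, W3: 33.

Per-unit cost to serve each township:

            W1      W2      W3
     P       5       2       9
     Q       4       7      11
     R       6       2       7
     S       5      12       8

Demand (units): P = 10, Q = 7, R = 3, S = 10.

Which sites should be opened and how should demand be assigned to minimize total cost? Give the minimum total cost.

Minimum total cost: 317

Open {W1, W2}: P→W2 2·10=20, Q→W2 7·7=49, R→W2 2·3=6, S→W1 5·10=50.
Loads: W1 carries 10/10, W2 carries 20/29. Service 125; fixed 192; total 317.
Next best feasible plan costs 351.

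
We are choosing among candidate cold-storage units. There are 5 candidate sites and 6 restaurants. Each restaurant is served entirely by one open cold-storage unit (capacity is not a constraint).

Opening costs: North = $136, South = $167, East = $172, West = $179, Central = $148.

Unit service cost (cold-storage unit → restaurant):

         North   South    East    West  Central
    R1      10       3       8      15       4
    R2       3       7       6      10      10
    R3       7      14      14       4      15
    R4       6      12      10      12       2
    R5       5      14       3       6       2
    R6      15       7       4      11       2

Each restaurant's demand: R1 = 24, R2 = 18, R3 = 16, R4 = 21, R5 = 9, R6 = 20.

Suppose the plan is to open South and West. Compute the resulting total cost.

Total cost: 1054

Each restaurant is assigned to its cheapest site among the open ones.
{South, West}: R1→South 3·24=72, R2→South 7·18=126, R3→West 4·16=64, R4→South 12·21=252, R5→West 6·9=54, R6→South 7·20=140. Service 708; fixed 346; total 1054.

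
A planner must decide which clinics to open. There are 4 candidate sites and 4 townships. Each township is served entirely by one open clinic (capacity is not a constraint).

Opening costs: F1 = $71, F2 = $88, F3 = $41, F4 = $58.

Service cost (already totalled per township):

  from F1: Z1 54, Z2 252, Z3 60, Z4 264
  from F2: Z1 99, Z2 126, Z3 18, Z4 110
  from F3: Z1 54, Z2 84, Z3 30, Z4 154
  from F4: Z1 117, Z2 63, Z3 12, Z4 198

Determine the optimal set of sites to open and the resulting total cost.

Open F3 only; minimum total cost 363.

For any fixed open set, each township goes to its cheapest open site; total = fixed + service.
{F3}: Z1→F3 54, Z2→F3 84, Z3→F3 30, Z4→F3 154. Service 322; fixed 41; total 363.
{F3, F4}: Z1→F3 54, Z2→F4 63, Z3→F4 12, Z4→F3 154. Service 283; fixed 99; total 382.
{F2, F3}: service 266 + fixed 129 = 395
{F1, F2, F3, F4}: Z1→F1 54, Z2→F4 63, Z3→F4 12, Z4→F2 110. Service 239; fixed 258; total 497.
No other subset beats 363.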